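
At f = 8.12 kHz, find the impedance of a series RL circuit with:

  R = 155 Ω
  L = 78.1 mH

Step 1 — Angular frequency: ω = 2π·f = 2π·8120 = 5.102e+04 rad/s.
Step 2 — Component impedances:
  R: Z = R = 155 Ω
  L: Z = jωL = j·5.102e+04·0.0781 = 0 + j3985 Ω
Step 3 — Series combination: Z_total = R + L = 155 + j3985 Ω = 3988∠87.8° Ω.

Z = 155 + j3985 Ω = 3988∠87.8° Ω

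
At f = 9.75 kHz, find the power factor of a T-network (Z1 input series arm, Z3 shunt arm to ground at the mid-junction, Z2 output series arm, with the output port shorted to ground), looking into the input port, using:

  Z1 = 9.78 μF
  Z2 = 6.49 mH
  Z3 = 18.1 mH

Step 1 — Angular frequency: ω = 2π·f = 2π·9750 = 6.126e+04 rad/s.
Step 2 — Component impedances:
  Z1: Z = 1/(jωC) = -j/(ω·C) = 0 - j1.669 Ω
  Z2: Z = jωL = j·6.126e+04·0.00649 = 0 + j397.6 Ω
  Z3: Z = jωL = j·6.126e+04·0.0181 = 0 + j1109 Ω
Step 3 — With the output port shorted to ground, the output series arm Z2 runs from the junction to ground; the shunt arm Z3 also runs from the junction to ground. They appear in parallel: Z3 || Z2 = 0 + j292.7 Ω.
Step 4 — Series with input arm Z1: Z_in = Z1 + (Z3 || Z2) = 0 + j291 Ω = 291∠90.0° Ω.
Step 5 — Power factor: PF = cos(φ) = Re(Z)/|Z| = 0/291 = 0.
Step 6 — Type: Im(Z) = 291 ⇒ lagging (phase φ = 90.0°).

PF = 0 (lagging, φ = 90.0°)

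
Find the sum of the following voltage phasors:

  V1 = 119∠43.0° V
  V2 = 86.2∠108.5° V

Step 1 — Convert each phasor to rectangular form:
  V1 = 119·(cos(43.0°) + j·sin(43.0°)) = 87.03 + j81.16 V
  V2 = 86.2·(cos(108.5°) + j·sin(108.5°)) = -27.35 + j81.75 V
Step 2 — Sum components: V_total = 59.68 + j162.9 V.
Step 3 — Convert to polar: |V_total| = 173.5 V, ∠V_total = 69.9°.

V_total = 173.5∠69.9° V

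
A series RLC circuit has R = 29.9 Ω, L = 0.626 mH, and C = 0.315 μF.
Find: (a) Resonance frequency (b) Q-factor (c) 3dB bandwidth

Step 1 — Resonance condition Im(Z)=0 gives ω₀ = 1/√(LC).
Step 2 — ω₀ = 1/√(0.000626·3.15e-07) = 7.121e+04 rad/s.
Step 3 — f₀ = ω₀/(2π) = 1.133e+04 Hz.
Step 4 — Series Q: Q = ω₀L/R = 7.121e+04·0.000626/29.9 = 1.491.
Step 5 — 3dB bandwidth: Δω = ω₀/Q = 4.776e+04 rad/s; BW = Δω/(2π) = 7602 Hz.

(a) f₀ = 1.133e+04 Hz  (b) Q = 1.491  (c) BW = 7602 Hz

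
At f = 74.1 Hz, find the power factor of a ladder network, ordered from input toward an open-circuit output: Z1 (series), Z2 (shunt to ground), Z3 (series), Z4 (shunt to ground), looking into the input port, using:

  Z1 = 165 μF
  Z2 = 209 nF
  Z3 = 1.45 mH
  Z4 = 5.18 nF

Step 1 — Angular frequency: ω = 2π·f = 2π·74.1 = 465.6 rad/s.
Step 2 — Component impedances:
  Z1: Z = 1/(jωC) = -j/(ω·C) = 0 - j13.02 Ω
  Z2: Z = 1/(jωC) = -j/(ω·C) = 0 - j1.028e+04 Ω
  Z3: Z = jωL = j·465.6·0.00145 = 0 + j0.6751 Ω
  Z4: Z = 1/(jωC) = -j/(ω·C) = 0 - j4.146e+05 Ω
Step 3 — Ladder network (open output): work backward from the far end, alternating series and parallel combinations. Z_in = 0 - j1.004e+04 Ω = 1.004e+04∠-90.0° Ω.
Step 4 — Power factor: PF = cos(φ) = Re(Z)/|Z| = 0/1.004e+04 = 0.
Step 5 — Type: Im(Z) = -1.004e+04 ⇒ leading (phase φ = -90.0°).

PF = 0 (leading, φ = -90.0°)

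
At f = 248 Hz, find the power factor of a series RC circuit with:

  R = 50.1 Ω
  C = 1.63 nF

Step 1 — Angular frequency: ω = 2π·f = 2π·248 = 1558 rad/s.
Step 2 — Component impedances:
  R: Z = R = 50.1 Ω
  C: Z = 1/(jωC) = -j/(ω·C) = 0 - j3.937e+05 Ω
Step 3 — Series combination: Z_total = R + C = 50.1 - j3.937e+05 Ω = 3.937e+05∠-90.0° Ω.
Step 4 — Power factor: PF = cos(φ) = Re(Z)/|Z| = 50.1/393714 = 0.0001272.
Step 5 — Type: Im(Z) = -3.937e+05 ⇒ leading (phase φ = -90.0°).

PF = 0.0001272 (leading, φ = -90.0°)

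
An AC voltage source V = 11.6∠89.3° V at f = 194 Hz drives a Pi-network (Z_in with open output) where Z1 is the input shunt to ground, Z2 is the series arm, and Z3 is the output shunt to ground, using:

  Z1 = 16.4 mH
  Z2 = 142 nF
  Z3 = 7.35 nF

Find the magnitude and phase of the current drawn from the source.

Step 1 — Angular frequency: ω = 2π·f = 2π·194 = 1219 rad/s.
Step 2 — Component impedances:
  Z1: Z = jωL = j·1219·0.0164 = 0 + j19.99 Ω
  Z2: Z = 1/(jωC) = -j/(ω·C) = 0 - j5777 Ω
  Z3: Z = 1/(jωC) = -j/(ω·C) = 0 - j1.116e+05 Ω
Step 3 — With open output, the series arm Z2 and the output shunt Z3 appear in series to ground: Z2 + Z3 = 0 - j1.174e+05 Ω.
Step 4 — Parallel with input shunt Z1: Z_in = Z1 || (Z2 + Z3) = 0 + j19.99 Ω = 19.99∠90.0° Ω.
Step 5 — Source phasor: V = 11.6∠89.3° V = 0.1417 + j11.6 V.
Step 6 — Ohm's law: I = V / Z_total = (0.1417 + j11.6) / (0 + j19.99) = 0.5801 - j0.007088 A.
Step 7 — Convert to polar: |I| = 0.5802 A, ∠I = -0.7°.

I = 0.5802∠-0.7° A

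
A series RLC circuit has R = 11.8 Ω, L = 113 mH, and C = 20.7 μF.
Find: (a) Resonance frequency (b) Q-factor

Step 1 — Resonance condition Im(Z)=0 gives ω₀ = 1/√(LC).
Step 2 — ω₀ = 1/√(0.113·2.07e-05) = 653.8 rad/s.
Step 3 — f₀ = ω₀/(2π) = 104.1 Hz.
Step 4 — Series Q: Q = ω₀L/R = 653.8·0.113/11.8 = 6.261.

(a) f₀ = 104.1 Hz  (b) Q = 6.261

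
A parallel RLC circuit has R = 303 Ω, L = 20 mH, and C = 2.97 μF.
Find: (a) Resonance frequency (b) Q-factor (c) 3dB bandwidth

Step 1 — Resonance: ω₀ = 1/√(LC) = 1/√(0.02·2.97e-06) = 4103 rad/s.
Step 2 — f₀ = ω₀/(2π) = 653 Hz.
Step 3 — Parallel Q: Q = R/(ω₀L) = 303/(4103·0.02) = 3.692.
Step 4 — Bandwidth: Δω = ω₀/Q = 1111 rad/s; BW = Δω/(2π) = 176.9 Hz.

(a) f₀ = 653 Hz  (b) Q = 3.692  (c) BW = 176.9 Hz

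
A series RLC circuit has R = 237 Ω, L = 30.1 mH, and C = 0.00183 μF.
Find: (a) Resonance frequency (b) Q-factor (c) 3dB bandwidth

Step 1 — Resonance: ω₀ = 1/√(LC) = 1/√(0.0301·1.83e-09) = 1.347e+05 rad/s.
Step 2 — f₀ = ω₀/(2π) = 2.144e+04 Hz.
Step 3 — Series Q: Q = ω₀L/R = 1.347e+05·0.0301/237 = 17.11.
Step 4 — Bandwidth: Δω = ω₀/Q = 7874 rad/s; BW = Δω/(2π) = 1253 Hz.

(a) f₀ = 2.144e+04 Hz  (b) Q = 17.11  (c) BW = 1253 Hz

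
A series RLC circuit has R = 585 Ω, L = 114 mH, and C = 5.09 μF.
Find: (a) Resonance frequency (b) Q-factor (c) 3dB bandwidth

Step 1 — Resonance: ω₀ = 1/√(LC) = 1/√(0.114·5.09e-06) = 1313 rad/s.
Step 2 — f₀ = ω₀/(2π) = 208.9 Hz.
Step 3 — Series Q: Q = ω₀L/R = 1313·0.114/585 = 0.2558.
Step 4 — Bandwidth: Δω = ω₀/Q = 5132 rad/s; BW = Δω/(2π) = 816.7 Hz.

(a) f₀ = 208.9 Hz  (b) Q = 0.2558  (c) BW = 816.7 Hz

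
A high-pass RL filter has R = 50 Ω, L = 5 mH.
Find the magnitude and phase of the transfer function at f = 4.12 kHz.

Step 1 — Angular frequency: ω = 2π·4120 = 2.589e+04 rad/s.
Step 2 — Transfer function: H(jω) = jωL/(R + jωL).
Step 3 — Numerator jωL = j·129.4; denominator R + jωL = 50 + j129.4.
Step 4 — H = 0.8702 + j0.3361.
Step 5 — Magnitude: |H| = 0.9328 (-0.6 dB); phase: φ = 21.1°.

|H| = 0.9328 (-0.6 dB), φ = 21.1°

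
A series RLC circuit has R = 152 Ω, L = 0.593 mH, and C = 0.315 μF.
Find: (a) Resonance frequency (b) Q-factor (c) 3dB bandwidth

Step 1 — Resonance: ω₀ = 1/√(LC) = 1/√(0.000593·3.15e-07) = 7.317e+04 rad/s.
Step 2 — f₀ = ω₀/(2π) = 1.164e+04 Hz.
Step 3 — Series Q: Q = ω₀L/R = 7.317e+04·0.000593/152 = 0.2854.
Step 4 — Bandwidth: Δω = ω₀/Q = 2.563e+05 rad/s; BW = Δω/(2π) = 4.08e+04 Hz.

(a) f₀ = 1.164e+04 Hz  (b) Q = 0.2854  (c) BW = 4.08e+04 Hz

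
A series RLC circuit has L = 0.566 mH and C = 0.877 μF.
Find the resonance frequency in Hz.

Step 1 — Resonance condition Im(Z)=0 gives ω₀ = 1/√(LC).
Step 2 — ω₀ = 1/√(0.000566·8.77e-07) = 4.488e+04 rad/s.
Step 3 — f₀ = ω₀/(2π) = 7144 Hz.

f₀ = 7144 Hz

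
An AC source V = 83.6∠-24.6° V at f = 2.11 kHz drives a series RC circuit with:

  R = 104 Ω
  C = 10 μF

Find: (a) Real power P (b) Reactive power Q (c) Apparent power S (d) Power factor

Step 1 — Angular frequency: ω = 2π·f = 2π·2110 = 1.326e+04 rad/s.
Step 2 — Component impedances:
  R: Z = R = 104 Ω
  C: Z = 1/(jωC) = -j/(ω·C) = 0 - j7.543 Ω
Step 3 — Series combination: Z_total = R + C = 104 - j7.543 Ω = 104.3∠-4.1° Ω.
Step 4 — Source phasor: V = 83.6∠-24.6° V = 76.01 - j34.8 V.
Step 5 — Current: I = V / Z = 0.7512 - j0.2801 A = 0.8017∠-20.5° A.
Step 6 — Complex power: S = V·I* = 66.85 - j4.848 VA.
Step 7 — Real power: P = Re(S) = 66.85 W.
Step 8 — Reactive power: Q = Im(S) = -4.848 VAR.
Step 9 — Apparent power: |S| = 67.03 VA.
Step 10 — Power factor: PF = P/|S| = 0.9974 (leading).

(a) P = 66.85 W  (b) Q = -4.848 VAR  (c) S = 67.03 VA  (d) PF = 0.9974 (leading)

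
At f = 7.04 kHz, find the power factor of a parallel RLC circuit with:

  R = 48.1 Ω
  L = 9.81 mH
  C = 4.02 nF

Step 1 — Angular frequency: ω = 2π·f = 2π·7040 = 4.423e+04 rad/s.
Step 2 — Component impedances:
  R: Z = R = 48.1 Ω
  L: Z = jωL = j·4.423e+04·0.00981 = 0 + j433.9 Ω
  C: Z = 1/(jωC) = -j/(ω·C) = 0 - j5624 Ω
Step 3 — Parallel combination: 1/Z_total = 1/R + 1/L + 1/C; Z_total = 47.6 + j4.869 Ω = 47.85∠5.8° Ω.
Step 4 — Power factor: PF = cos(φ) = Re(Z)/|Z| = 47.6/47.85 = 0.9948.
Step 5 — Type: Im(Z) = 4.869 ⇒ lagging (phase φ = 5.8°).

PF = 0.9948 (lagging, φ = 5.8°)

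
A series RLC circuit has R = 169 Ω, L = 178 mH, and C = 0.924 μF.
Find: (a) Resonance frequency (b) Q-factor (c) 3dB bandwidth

Step 1 — Resonance: ω₀ = 1/√(LC) = 1/√(0.178·9.24e-07) = 2466 rad/s.
Step 2 — f₀ = ω₀/(2π) = 392.4 Hz.
Step 3 — Series Q: Q = ω₀L/R = 2466·0.178/169 = 2.597.
Step 4 — Bandwidth: Δω = ω₀/Q = 949.4 rad/s; BW = Δω/(2π) = 151.1 Hz.

(a) f₀ = 392.4 Hz  (b) Q = 2.597  (c) BW = 151.1 Hz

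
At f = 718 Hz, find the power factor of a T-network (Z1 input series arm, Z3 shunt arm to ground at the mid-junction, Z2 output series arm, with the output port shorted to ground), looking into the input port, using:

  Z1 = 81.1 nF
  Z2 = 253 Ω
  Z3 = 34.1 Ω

Step 1 — Angular frequency: ω = 2π·f = 2π·718 = 4511 rad/s.
Step 2 — Component impedances:
  Z1: Z = 1/(jωC) = -j/(ω·C) = 0 - j2733 Ω
  Z2: Z = R = 253 Ω
  Z3: Z = R = 34.1 Ω
Step 3 — With the output port shorted to ground, the output series arm Z2 runs from the junction to ground; the shunt arm Z3 also runs from the junction to ground. They appear in parallel: Z3 || Z2 = 30.05 Ω.
Step 4 — Series with input arm Z1: Z_in = Z1 + (Z3 || Z2) = 30.05 - j2733 Ω = 2733∠-89.4° Ω.
Step 5 — Power factor: PF = cos(φ) = Re(Z)/|Z| = 30.05/2733.4 = 0.01099.
Step 6 — Type: Im(Z) = -2733 ⇒ leading (phase φ = -89.4°).

PF = 0.01099 (leading, φ = -89.4°)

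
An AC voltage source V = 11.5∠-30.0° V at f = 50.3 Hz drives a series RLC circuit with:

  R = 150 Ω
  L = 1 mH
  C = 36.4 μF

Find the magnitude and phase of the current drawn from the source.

Step 1 — Angular frequency: ω = 2π·f = 2π·50.3 = 316 rad/s.
Step 2 — Component impedances:
  R: Z = R = 150 Ω
  L: Z = jωL = j·316·0.001 = 0 + j0.316 Ω
  C: Z = 1/(jωC) = -j/(ω·C) = 0 - j86.93 Ω
Step 3 — Series combination: Z_total = R + L + C = 150 - j86.61 Ω = 173.2∠-30.0° Ω.
Step 4 — Source phasor: V = 11.5∠-30.0° V = 9.959 - j5.75 V.
Step 5 — Ohm's law: I = V / Z_total = (9.959 - j5.75) / (150 - j86.61) = 0.06639 + j2.533e-06 A.
Step 6 — Convert to polar: |I| = 0.06639 A, ∠I = 0.0°.

I = 0.06639∠0.0° A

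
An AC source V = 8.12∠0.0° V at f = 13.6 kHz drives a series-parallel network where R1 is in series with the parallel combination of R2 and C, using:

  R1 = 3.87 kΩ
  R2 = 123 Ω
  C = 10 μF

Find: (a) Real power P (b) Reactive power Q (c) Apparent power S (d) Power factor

Step 1 — Angular frequency: ω = 2π·f = 2π·1.36e+04 = 8.545e+04 rad/s.
Step 2 — Component impedances:
  R1: Z = R = 3870 Ω
  R2: Z = R = 123 Ω
  C: Z = 1/(jωC) = -j/(ω·C) = 0 - j1.17 Ω
Step 3 — Parallel branch: R2 || C = 1/(1/R2 + 1/C) = 0.01113 - j1.17 Ω.
Step 4 — Series with R1: Z_total = R1 + (R2 || C) = 3870 - j1.17 Ω = 3870∠-0.0° Ω.
Step 5 — Source phasor: V = 8.12∠0.0° V = 8.12 V.
Step 6 — Current: I = V / Z = 0.002098 + j6.344e-07 A = 0.002098∠0.0° A.
Step 7 — Complex power: S = V·I* = 0.01704 - j5.151e-06 VA.
Step 8 — Real power: P = Re(S) = 0.01704 W.
Step 9 — Reactive power: Q = Im(S) = -5.151e-06 VAR.
Step 10 — Apparent power: |S| = 0.01704 VA.
Step 11 — Power factor: PF = P/|S| = 1 (leading).

(a) P = 0.01704 W  (b) Q = -5.151e-06 VAR  (c) S = 0.01704 VA  (d) PF = 1 (leading)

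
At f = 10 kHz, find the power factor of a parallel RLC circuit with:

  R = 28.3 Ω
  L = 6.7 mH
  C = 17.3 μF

Step 1 — Angular frequency: ω = 2π·f = 2π·1e+04 = 6.283e+04 rad/s.
Step 2 — Component impedances:
  R: Z = R = 28.3 Ω
  L: Z = jωL = j·6.283e+04·0.0067 = 0 + j421 Ω
  C: Z = 1/(jωC) = -j/(ω·C) = 0 - j0.92 Ω
Step 3 — Parallel combination: 1/Z_total = 1/R + 1/L + 1/C; Z_total = 0.03001 - j0.921 Ω = 0.9215∠-88.1° Ω.
Step 4 — Power factor: PF = cos(φ) = Re(Z)/|Z| = 0.030006/0.9215 = 0.03256.
Step 5 — Type: Im(Z) = -0.921 ⇒ leading (phase φ = -88.1°).

PF = 0.03256 (leading, φ = -88.1°)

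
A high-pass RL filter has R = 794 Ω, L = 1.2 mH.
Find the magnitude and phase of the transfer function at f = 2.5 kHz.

Step 1 — Angular frequency: ω = 2π·2500 = 1.571e+04 rad/s.
Step 2 — Transfer function: H(jω) = jωL/(R + jωL).
Step 3 — Numerator jωL = j·18.85; denominator R + jωL = 794 + j18.85.
Step 4 — H = 0.0005633 + j0.02373.
Step 5 — Magnitude: |H| = 0.02373 (-32.5 dB); phase: φ = 88.6°.

|H| = 0.02373 (-32.5 dB), φ = 88.6°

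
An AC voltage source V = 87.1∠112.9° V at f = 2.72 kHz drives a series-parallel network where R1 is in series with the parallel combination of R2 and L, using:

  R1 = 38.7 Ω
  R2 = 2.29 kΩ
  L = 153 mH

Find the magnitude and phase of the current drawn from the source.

Step 1 — Angular frequency: ω = 2π·f = 2π·2720 = 1.709e+04 rad/s.
Step 2 — Component impedances:
  R1: Z = R = 38.7 Ω
  R2: Z = R = 2290 Ω
  L: Z = jωL = j·1.709e+04·0.153 = 0 + j2615 Ω
Step 3 — Parallel branch: R2 || L = 1/(1/R2 + 1/L) = 1296 + j1135 Ω.
Step 4 — Series with R1: Z_total = R1 + (R2 || L) = 1335 + j1135 Ω = 1752∠40.4° Ω.
Step 5 — Source phasor: V = 87.1∠112.9° V = -33.89 + j80.24 V.
Step 6 — Ohm's law: I = V / Z_total = (-33.89 + j80.24) / (1335 + j1135) = 0.01493 + j0.04742 A.
Step 7 — Convert to polar: |I| = 0.04971 A, ∠I = 72.5°.

I = 0.04971∠72.5° A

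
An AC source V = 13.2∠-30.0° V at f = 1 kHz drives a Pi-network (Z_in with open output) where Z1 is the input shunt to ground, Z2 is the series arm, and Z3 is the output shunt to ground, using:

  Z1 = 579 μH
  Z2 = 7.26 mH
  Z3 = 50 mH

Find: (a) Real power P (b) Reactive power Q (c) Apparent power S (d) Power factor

Step 1 — Angular frequency: ω = 2π·f = 2π·1000 = 6283 rad/s.
Step 2 — Component impedances:
  Z1: Z = jωL = j·6283·0.000579 = 0 + j3.638 Ω
  Z2: Z = jωL = j·6283·0.00726 = 0 + j45.62 Ω
  Z3: Z = jωL = j·6283·0.05 = 0 + j314.2 Ω
Step 3 — With open output, the series arm Z2 and the output shunt Z3 appear in series to ground: Z2 + Z3 = 0 + j359.8 Ω.
Step 4 — Parallel with input shunt Z1: Z_in = Z1 || (Z2 + Z3) = 0 + j3.602 Ω = 3.602∠90.0° Ω.
Step 5 — Source phasor: V = 13.2∠-30.0° V = 11.43 - j6.6 V.
Step 6 — Current: I = V / Z = -1.833 - j3.174 A = 3.665∠-120.0° A.
Step 7 — Complex power: S = V·I* = 0 + j48.38 VA.
Step 8 — Real power: P = Re(S) = 0 W.
Step 9 — Reactive power: Q = Im(S) = 48.38 VAR.
Step 10 — Apparent power: |S| = 48.38 VA.
Step 11 — Power factor: PF = P/|S| = 0 (lagging).

(a) P = 0 W  (b) Q = 48.38 VAR  (c) S = 48.38 VA  (d) PF = 0 (lagging)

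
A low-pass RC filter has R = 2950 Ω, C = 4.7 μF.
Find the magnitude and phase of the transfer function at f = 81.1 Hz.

Step 1 — Angular frequency: ω = 2π·81.1 = 509.6 rad/s.
Step 2 — Transfer function: H(jω) = 1/(1 + jωRC).
Step 3 — Denominator: 1 + jωRC = 1 + j·509.6·2950·4.7e-06 = 1 + j7.065.
Step 4 — H = 0.01964 - j0.1388.
Step 5 — Magnitude: |H| = 0.1401 (-17.1 dB); phase: φ = -81.9°.

|H| = 0.1401 (-17.1 dB), φ = -81.9°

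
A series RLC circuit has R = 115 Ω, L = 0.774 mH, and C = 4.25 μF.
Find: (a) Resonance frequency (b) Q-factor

Step 1 — Resonance condition Im(Z)=0 gives ω₀ = 1/√(LC).
Step 2 — ω₀ = 1/√(0.000774·4.25e-06) = 1.744e+04 rad/s.
Step 3 — f₀ = ω₀/(2π) = 2775 Hz.
Step 4 — Series Q: Q = ω₀L/R = 1.744e+04·0.000774/115 = 0.1173.

(a) f₀ = 2775 Hz  (b) Q = 0.1173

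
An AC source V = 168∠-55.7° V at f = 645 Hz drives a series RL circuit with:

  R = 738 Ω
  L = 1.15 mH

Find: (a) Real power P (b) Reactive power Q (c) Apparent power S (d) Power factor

Step 1 — Angular frequency: ω = 2π·f = 2π·645 = 4053 rad/s.
Step 2 — Component impedances:
  R: Z = R = 738 Ω
  L: Z = jωL = j·4053·0.00115 = 0 + j4.661 Ω
Step 3 — Series combination: Z_total = R + L = 738 + j4.661 Ω = 738∠0.4° Ω.
Step 4 — Source phasor: V = 168∠-55.7° V = 94.67 - j138.8 V.
Step 5 — Current: I = V / Z = 0.1271 - j0.1889 A = 0.2276∠-56.1° A.
Step 6 — Complex power: S = V·I* = 38.24 + j0.2415 VA.
Step 7 — Real power: P = Re(S) = 38.24 W.
Step 8 — Reactive power: Q = Im(S) = 0.2415 VAR.
Step 9 — Apparent power: |S| = 38.24 VA.
Step 10 — Power factor: PF = P/|S| = 1 (lagging).

(a) P = 38.24 W  (b) Q = 0.2415 VAR  (c) S = 38.24 VA  (d) PF = 1 (lagging)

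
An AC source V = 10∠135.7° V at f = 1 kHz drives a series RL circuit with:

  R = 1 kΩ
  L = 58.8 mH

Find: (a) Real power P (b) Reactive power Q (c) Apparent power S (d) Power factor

Step 1 — Angular frequency: ω = 2π·f = 2π·1000 = 6283 rad/s.
Step 2 — Component impedances:
  R: Z = R = 1000 Ω
  L: Z = jωL = j·6283·0.0588 = 0 + j369.5 Ω
Step 3 — Series combination: Z_total = R + L = 1000 + j369.5 Ω = 1066∠20.3° Ω.
Step 4 — Source phasor: V = 10∠135.7° V = -7.157 + j6.984 V.
Step 5 — Current: I = V / Z = -0.004027 + j0.008472 A = 0.00938∠115.4° A.
Step 6 — Complex power: S = V·I* = 0.08799 + j0.03251 VA.
Step 7 — Real power: P = Re(S) = 0.08799 W.
Step 8 — Reactive power: Q = Im(S) = 0.03251 VAR.
Step 9 — Apparent power: |S| = 0.0938 VA.
Step 10 — Power factor: PF = P/|S| = 0.938 (lagging).

(a) P = 0.08799 W  (b) Q = 0.03251 VAR  (c) S = 0.0938 VA  (d) PF = 0.938 (lagging)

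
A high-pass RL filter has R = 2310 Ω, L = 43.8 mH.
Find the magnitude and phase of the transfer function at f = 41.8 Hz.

Step 1 — Angular frequency: ω = 2π·41.8 = 262.6 rad/s.
Step 2 — Transfer function: H(jω) = jωL/(R + jωL).
Step 3 — Numerator jωL = j·11.5; denominator R + jωL = 2310 + j11.5.
Step 4 — H = 2.48e-05 + j0.00498.
Step 5 — Magnitude: |H| = 0.00498 (-46.1 dB); phase: φ = 89.7°.

|H| = 0.00498 (-46.1 dB), φ = 89.7°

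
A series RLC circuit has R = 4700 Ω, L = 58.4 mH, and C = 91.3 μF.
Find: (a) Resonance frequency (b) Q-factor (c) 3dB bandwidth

Step 1 — Resonance condition Im(Z)=0 gives ω₀ = 1/√(LC).
Step 2 — ω₀ = 1/√(0.0584·9.13e-05) = 433.1 rad/s.
Step 3 — f₀ = ω₀/(2π) = 68.93 Hz.
Step 4 — Series Q: Q = ω₀L/R = 433.1·0.0584/4700 = 0.005381.
Step 5 — 3dB bandwidth: Δω = ω₀/Q = 8.048e+04 rad/s; BW = Δω/(2π) = 1.281e+04 Hz.

(a) f₀ = 68.93 Hz  (b) Q = 0.005381  (c) BW = 1.281e+04 Hz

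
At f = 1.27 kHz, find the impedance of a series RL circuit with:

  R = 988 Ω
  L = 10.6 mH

Step 1 — Angular frequency: ω = 2π·f = 2π·1270 = 7980 rad/s.
Step 2 — Component impedances:
  R: Z = R = 988 Ω
  L: Z = jωL = j·7980·0.0106 = 0 + j84.58 Ω
Step 3 — Series combination: Z_total = R + L = 988 + j84.58 Ω = 991.6∠4.9° Ω.

Z = 988 + j84.58 Ω = 991.6∠4.9° Ω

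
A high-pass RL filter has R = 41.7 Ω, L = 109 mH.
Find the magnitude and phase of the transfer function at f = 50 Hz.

Step 1 — Angular frequency: ω = 2π·50 = 314.2 rad/s.
Step 2 — Transfer function: H(jω) = jωL/(R + jωL).
Step 3 — Numerator jωL = j·34.24; denominator R + jωL = 41.7 + j34.24.
Step 4 — H = 0.4028 + j0.4905.
Step 5 — Magnitude: |H| = 0.6346 (-3.9 dB); phase: φ = 50.6°.

|H| = 0.6346 (-3.9 dB), φ = 50.6°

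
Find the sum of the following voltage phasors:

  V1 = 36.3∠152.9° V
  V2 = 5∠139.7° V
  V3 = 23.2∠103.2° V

Step 1 — Convert each phasor to rectangular form:
  V1 = 36.3·(cos(152.9°) + j·sin(152.9°)) = -32.31 + j16.54 V
  V2 = 5·(cos(139.7°) + j·sin(139.7°)) = -3.813 + j3.234 V
  V3 = 23.2·(cos(103.2°) + j·sin(103.2°)) = -5.298 + j22.59 V
Step 2 — Sum components: V_total = -41.43 + j42.36 V.
Step 3 — Convert to polar: |V_total| = 59.25 V, ∠V_total = 134.4°.

V_total = 59.25∠134.4° V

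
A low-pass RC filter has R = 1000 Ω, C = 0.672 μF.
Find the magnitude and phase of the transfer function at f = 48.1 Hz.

Step 1 — Angular frequency: ω = 2π·48.1 = 302.2 rad/s.
Step 2 — Transfer function: H(jω) = 1/(1 + jωRC).
Step 3 — Denominator: 1 + jωRC = 1 + j·302.2·1000·6.72e-07 = 1 + j0.2031.
Step 4 — H = 0.9604 - j0.195.
Step 5 — Magnitude: |H| = 0.98 (-0.2 dB); phase: φ = -11.5°.

|H| = 0.98 (-0.2 dB), φ = -11.5°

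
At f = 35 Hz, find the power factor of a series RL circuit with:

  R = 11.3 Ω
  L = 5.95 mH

Step 1 — Angular frequency: ω = 2π·f = 2π·35 = 219.9 rad/s.
Step 2 — Component impedances:
  R: Z = R = 11.3 Ω
  L: Z = jωL = j·219.9·0.00595 = 0 + j1.308 Ω
Step 3 — Series combination: Z_total = R + L = 11.3 + j1.308 Ω = 11.38∠6.6° Ω.
Step 4 — Power factor: PF = cos(φ) = Re(Z)/|Z| = 11.3/11.3755 = 0.9934.
Step 5 — Type: Im(Z) = 1.308 ⇒ lagging (phase φ = 6.6°).

PF = 0.9934 (lagging, φ = 6.6°)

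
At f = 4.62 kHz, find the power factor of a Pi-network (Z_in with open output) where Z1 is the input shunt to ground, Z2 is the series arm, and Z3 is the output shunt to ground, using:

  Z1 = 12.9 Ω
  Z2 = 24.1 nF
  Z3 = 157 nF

Step 1 — Angular frequency: ω = 2π·f = 2π·4620 = 2.903e+04 rad/s.
Step 2 — Component impedances:
  Z1: Z = R = 12.9 Ω
  Z2: Z = 1/(jωC) = -j/(ω·C) = 0 - j1429 Ω
  Z3: Z = 1/(jωC) = -j/(ω·C) = 0 - j219.4 Ω
Step 3 — With open output, the series arm Z2 and the output shunt Z3 appear in series to ground: Z2 + Z3 = 0 - j1649 Ω.
Step 4 — Parallel with input shunt Z1: Z_in = Z1 || (Z2 + Z3) = 12.9 - j0.1009 Ω = 12.9∠-0.4° Ω.
Step 5 — Power factor: PF = cos(φ) = Re(Z)/|Z| = 12.9/12.9 = 1.
Step 6 — Type: Im(Z) = -0.1009 ⇒ leading (phase φ = -0.4°).

PF = 1 (leading, φ = -0.4°)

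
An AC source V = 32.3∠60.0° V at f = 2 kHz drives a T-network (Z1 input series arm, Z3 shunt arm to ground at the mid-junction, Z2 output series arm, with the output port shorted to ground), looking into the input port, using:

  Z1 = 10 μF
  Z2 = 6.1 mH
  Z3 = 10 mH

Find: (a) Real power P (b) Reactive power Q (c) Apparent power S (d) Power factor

Step 1 — Angular frequency: ω = 2π·f = 2π·2000 = 1.257e+04 rad/s.
Step 2 — Component impedances:
  Z1: Z = 1/(jωC) = -j/(ω·C) = 0 - j7.958 Ω
  Z2: Z = jωL = j·1.257e+04·0.0061 = 0 + j76.65 Ω
  Z3: Z = jωL = j·1.257e+04·0.01 = 0 + j125.7 Ω
Step 3 — With the output port shorted to ground, the output series arm Z2 runs from the junction to ground; the shunt arm Z3 also runs from the junction to ground. They appear in parallel: Z3 || Z2 = 0 + j47.61 Ω.
Step 4 — Series with input arm Z1: Z_in = Z1 + (Z3 || Z2) = 0 + j39.65 Ω = 39.65∠90.0° Ω.
Step 5 — Source phasor: V = 32.3∠60.0° V = 16.15 + j27.97 V.
Step 6 — Current: I = V / Z = 0.7054 - j0.4073 A = 0.8145∠-30.0° A.
Step 7 — Complex power: S = V·I* = 0 + j26.31 VA.
Step 8 — Real power: P = Re(S) = 0 W.
Step 9 — Reactive power: Q = Im(S) = 26.31 VAR.
Step 10 — Apparent power: |S| = 26.31 VA.
Step 11 — Power factor: PF = P/|S| = 0 (lagging).

(a) P = 0 W  (b) Q = 26.31 VAR  (c) S = 26.31 VA  (d) PF = 0 (lagging)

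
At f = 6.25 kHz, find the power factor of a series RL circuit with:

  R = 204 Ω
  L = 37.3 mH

Step 1 — Angular frequency: ω = 2π·f = 2π·6250 = 3.927e+04 rad/s.
Step 2 — Component impedances:
  R: Z = R = 204 Ω
  L: Z = jωL = j·3.927e+04·0.0373 = 0 + j1465 Ω
Step 3 — Series combination: Z_total = R + L = 204 + j1465 Ω = 1479∠82.1° Ω.
Step 4 — Power factor: PF = cos(φ) = Re(Z)/|Z| = 204/1479 = 0.1379.
Step 5 — Type: Im(Z) = 1465 ⇒ lagging (phase φ = 82.1°).

PF = 0.1379 (lagging, φ = 82.1°)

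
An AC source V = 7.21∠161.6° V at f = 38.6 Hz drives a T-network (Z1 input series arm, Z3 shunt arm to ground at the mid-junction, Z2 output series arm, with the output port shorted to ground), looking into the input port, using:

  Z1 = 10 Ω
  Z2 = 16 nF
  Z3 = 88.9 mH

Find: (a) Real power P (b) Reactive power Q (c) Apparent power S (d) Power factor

Step 1 — Angular frequency: ω = 2π·f = 2π·38.6 = 242.5 rad/s.
Step 2 — Component impedances:
  Z1: Z = R = 10 Ω
  Z2: Z = 1/(jωC) = -j/(ω·C) = 0 - j2.577e+05 Ω
  Z3: Z = jωL = j·242.5·0.0889 = 0 + j21.56 Ω
Step 3 — With the output port shorted to ground, the output series arm Z2 runs from the junction to ground; the shunt arm Z3 also runs from the junction to ground. They appear in parallel: Z3 || Z2 = 0 + j21.56 Ω.
Step 4 — Series with input arm Z1: Z_in = Z1 + (Z3 || Z2) = 10 + j21.56 Ω = 23.77∠65.1° Ω.
Step 5 — Source phasor: V = 7.21∠161.6° V = -6.841 + j2.276 V.
Step 6 — Current: I = V / Z = -0.03423 + j0.3014 A = 0.3033∠96.5° A.
Step 7 — Complex power: S = V·I* = 0.9201 + j1.984 VA.
Step 8 — Real power: P = Re(S) = 0.9201 W.
Step 9 — Reactive power: Q = Im(S) = 1.984 VAR.
Step 10 — Apparent power: |S| = 2.187 VA.
Step 11 — Power factor: PF = P/|S| = 0.4207 (lagging).

(a) P = 0.9201 W  (b) Q = 1.984 VAR  (c) S = 2.187 VA  (d) PF = 0.4207 (lagging)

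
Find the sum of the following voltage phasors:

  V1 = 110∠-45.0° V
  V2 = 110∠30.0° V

Step 1 — Convert each phasor to rectangular form:
  V1 = 110·(cos(-45.0°) + j·sin(-45.0°)) = 77.78 - j77.78 V
  V2 = 110·(cos(30.0°) + j·sin(30.0°)) = 95.26 + j55 V
Step 2 — Sum components: V_total = 173 - j22.78 V.
Step 3 — Convert to polar: |V_total| = 174.5 V, ∠V_total = -7.5°.

V_total = 174.5∠-7.5° V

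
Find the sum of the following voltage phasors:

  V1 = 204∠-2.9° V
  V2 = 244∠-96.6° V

Step 1 — Convert each phasor to rectangular form:
  V1 = 204·(cos(-2.9°) + j·sin(-2.9°)) = 203.7 - j10.32 V
  V2 = 244·(cos(-96.6°) + j·sin(-96.6°)) = -28.04 - j242.4 V
Step 2 — Sum components: V_total = 175.7 - j252.7 V.
Step 3 — Convert to polar: |V_total| = 307.8 V, ∠V_total = -55.2°.

V_total = 307.8∠-55.2° V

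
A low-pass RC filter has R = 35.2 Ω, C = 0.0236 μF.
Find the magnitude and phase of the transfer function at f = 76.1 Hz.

Step 1 — Angular frequency: ω = 2π·76.1 = 478.2 rad/s.
Step 2 — Transfer function: H(jω) = 1/(1 + jωRC).
Step 3 — Denominator: 1 + jωRC = 1 + j·478.2·35.2·2.36e-08 = 1 + j0.0003972.
Step 4 — H = 1 - j0.0003972.
Step 5 — Magnitude: |H| = 1 (-0.0 dB); phase: φ = -0.0°.

|H| = 1 (-0.0 dB), φ = -0.0°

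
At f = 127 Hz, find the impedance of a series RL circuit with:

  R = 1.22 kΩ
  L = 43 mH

Step 1 — Angular frequency: ω = 2π·f = 2π·127 = 798 rad/s.
Step 2 — Component impedances:
  R: Z = R = 1220 Ω
  L: Z = jωL = j·798·0.043 = 0 + j34.31 Ω
Step 3 — Series combination: Z_total = R + L = 1220 + j34.31 Ω = 1220∠1.6° Ω.

Z = 1220 + j34.31 Ω = 1220∠1.6° Ω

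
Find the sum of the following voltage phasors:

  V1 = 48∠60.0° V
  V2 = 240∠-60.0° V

Step 1 — Convert each phasor to rectangular form:
  V1 = 48·(cos(60.0°) + j·sin(60.0°)) = 24 + j41.57 V
  V2 = 240·(cos(-60.0°) + j·sin(-60.0°)) = 120 - j207.8 V
Step 2 — Sum components: V_total = 144 - j166.3 V.
Step 3 — Convert to polar: |V_total| = 220 V, ∠V_total = -49.1°.

V_total = 220∠-49.1° V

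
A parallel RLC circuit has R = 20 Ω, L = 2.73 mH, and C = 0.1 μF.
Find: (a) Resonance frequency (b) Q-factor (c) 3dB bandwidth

Step 1 — Resonance: ω₀ = 1/√(LC) = 1/√(0.00273·1e-07) = 6.052e+04 rad/s.
Step 2 — f₀ = ω₀/(2π) = 9632 Hz.
Step 3 — Parallel Q: Q = R/(ω₀L) = 20/(6.052e+04·0.00273) = 0.121.
Step 4 — Bandwidth: Δω = ω₀/Q = 5e+05 rad/s; BW = Δω/(2π) = 7.958e+04 Hz.

(a) f₀ = 9632 Hz  (b) Q = 0.121  (c) BW = 7.958e+04 Hz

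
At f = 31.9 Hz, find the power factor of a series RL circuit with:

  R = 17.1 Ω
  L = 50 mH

Step 1 — Angular frequency: ω = 2π·f = 2π·31.9 = 200.4 rad/s.
Step 2 — Component impedances:
  R: Z = R = 17.1 Ω
  L: Z = jωL = j·200.4·0.05 = 0 + j10.02 Ω
Step 3 — Series combination: Z_total = R + L = 17.1 + j10.02 Ω = 19.82∠30.4° Ω.
Step 4 — Power factor: PF = cos(φ) = Re(Z)/|Z| = 17.1/19.82 = 0.8628.
Step 5 — Type: Im(Z) = 10.02 ⇒ lagging (phase φ = 30.4°).

PF = 0.8628 (lagging, φ = 30.4°)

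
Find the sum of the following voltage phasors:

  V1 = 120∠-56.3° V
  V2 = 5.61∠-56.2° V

Step 1 — Convert each phasor to rectangular form:
  V1 = 120·(cos(-56.3°) + j·sin(-56.3°)) = 66.58 - j99.83 V
  V2 = 5.61·(cos(-56.2°) + j·sin(-56.2°)) = 3.121 - j4.662 V
Step 2 — Sum components: V_total = 69.7 - j104.5 V.
Step 3 — Convert to polar: |V_total| = 125.6 V, ∠V_total = -56.3°.

V_total = 125.6∠-56.3° V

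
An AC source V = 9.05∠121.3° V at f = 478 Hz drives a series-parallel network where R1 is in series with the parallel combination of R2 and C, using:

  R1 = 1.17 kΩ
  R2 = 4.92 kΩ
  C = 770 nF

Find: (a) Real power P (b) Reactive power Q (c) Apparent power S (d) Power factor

Step 1 — Angular frequency: ω = 2π·f = 2π·478 = 3003 rad/s.
Step 2 — Component impedances:
  R1: Z = R = 1170 Ω
  R2: Z = R = 4920 Ω
  C: Z = 1/(jωC) = -j/(ω·C) = 0 - j432.4 Ω
Step 3 — Parallel branch: R2 || C = 1/(1/R2 + 1/C) = 37.71 - j429.1 Ω.
Step 4 — Series with R1: Z_total = R1 + (R2 || C) = 1208 - j429.1 Ω = 1282∠-19.6° Ω.
Step 5 — Source phasor: V = 9.05∠121.3° V = -4.702 + j7.733 V.
Step 6 — Current: I = V / Z = -0.005477 + j0.004457 A = 0.007061∠140.9° A.
Step 7 — Complex power: S = V·I* = 0.06021 - j0.02139 VA.
Step 8 — Real power: P = Re(S) = 0.06021 W.
Step 9 — Reactive power: Q = Im(S) = -0.02139 VAR.
Step 10 — Apparent power: |S| = 0.0639 VA.
Step 11 — Power factor: PF = P/|S| = 0.9423 (leading).

(a) P = 0.06021 W  (b) Q = -0.02139 VAR  (c) S = 0.0639 VA  (d) PF = 0.9423 (leading)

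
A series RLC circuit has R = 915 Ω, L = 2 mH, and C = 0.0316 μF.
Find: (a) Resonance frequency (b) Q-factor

Step 1 — Resonance condition Im(Z)=0 gives ω₀ = 1/√(LC).
Step 2 — ω₀ = 1/√(0.002·3.16e-08) = 1.258e+05 rad/s.
Step 3 — f₀ = ω₀/(2π) = 2.002e+04 Hz.
Step 4 — Series Q: Q = ω₀L/R = 1.258e+05·0.002/915 = 0.2749.

(a) f₀ = 2.002e+04 Hz  (b) Q = 0.2749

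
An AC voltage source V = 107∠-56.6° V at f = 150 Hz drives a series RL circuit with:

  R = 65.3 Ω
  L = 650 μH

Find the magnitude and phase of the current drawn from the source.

Step 1 — Angular frequency: ω = 2π·f = 2π·150 = 942.5 rad/s.
Step 2 — Component impedances:
  R: Z = R = 65.3 Ω
  L: Z = jωL = j·942.5·0.00065 = 0 + j0.6126 Ω
Step 3 — Series combination: Z_total = R + L = 65.3 + j0.6126 Ω = 65.3∠0.5° Ω.
Step 4 — Source phasor: V = 107∠-56.6° V = 58.9 - j89.33 V.
Step 5 — Ohm's law: I = V / Z_total = (58.9 - j89.33) / (65.3 + j0.6126) = 0.8891 - j1.376 A.
Step 6 — Convert to polar: |I| = 1.639 A, ∠I = -57.1°.

I = 1.639∠-57.1° A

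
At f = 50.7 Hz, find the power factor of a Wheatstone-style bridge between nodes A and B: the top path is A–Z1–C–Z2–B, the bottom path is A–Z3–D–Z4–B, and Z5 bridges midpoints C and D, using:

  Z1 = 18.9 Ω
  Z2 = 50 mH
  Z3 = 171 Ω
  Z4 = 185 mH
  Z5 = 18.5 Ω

Step 1 — Angular frequency: ω = 2π·f = 2π·50.7 = 318.6 rad/s.
Step 2 — Component impedances:
  Z1: Z = R = 18.9 Ω
  Z2: Z = jωL = j·318.6·0.05 = 0 + j15.93 Ω
  Z3: Z = R = 171 Ω
  Z4: Z = jωL = j·318.6·0.185 = 0 + j58.93 Ω
  Z5: Z = R = 18.5 Ω
Step 3 — Bridge requires nodal analysis (the Z5 bridge couples midpoints C and D, so the two paths cannot be reduced to a simple series/parallel combination). Setting node B to ground and injecting 1 A at node A, the 3-node admittance system at A, C, D solves to V_A = Z_AB = 17.22 + j12.59 Ω = 21.33∠36.2° Ω.
Step 4 — Power factor: PF = cos(φ) = Re(Z)/|Z| = 17.225/21.333 = 0.8074.
Step 5 — Type: Im(Z) = 12.59 ⇒ lagging (phase φ = 36.2°).

PF = 0.8074 (lagging, φ = 36.2°)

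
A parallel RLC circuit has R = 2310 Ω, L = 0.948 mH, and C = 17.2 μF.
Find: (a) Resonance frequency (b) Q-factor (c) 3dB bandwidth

Step 1 — Resonance: ω₀ = 1/√(LC) = 1/√(0.000948·1.72e-05) = 7831 rad/s.
Step 2 — f₀ = ω₀/(2π) = 1246 Hz.
Step 3 — Parallel Q: Q = R/(ω₀L) = 2310/(7831·0.000948) = 311.2.
Step 4 — Bandwidth: Δω = ω₀/Q = 25.17 rad/s; BW = Δω/(2π) = 4.006 Hz.

(a) f₀ = 1246 Hz  (b) Q = 311.2  (c) BW = 4.006 Hz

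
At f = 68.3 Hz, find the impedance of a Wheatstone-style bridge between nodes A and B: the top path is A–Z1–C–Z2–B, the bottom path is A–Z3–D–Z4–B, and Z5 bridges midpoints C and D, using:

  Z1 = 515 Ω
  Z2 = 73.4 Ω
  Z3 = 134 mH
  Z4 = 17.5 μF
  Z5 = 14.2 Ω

Step 1 — Angular frequency: ω = 2π·f = 2π·68.3 = 429.1 rad/s.
Step 2 — Component impedances:
  Z1: Z = R = 515 Ω
  Z2: Z = R = 73.4 Ω
  Z3: Z = jωL = j·429.1·0.134 = 0 + j57.5 Ω
  Z4: Z = 1/(jωC) = -j/(ω·C) = 0 - j133.2 Ω
  Z5: Z = R = 14.2 Ω
Step 3 — Bridge requires nodal analysis (the Z5 bridge couples midpoints C and D, so the two paths cannot be reduced to a simple series/parallel combination). Setting node B to ground and injecting 1 A at node A, the 3-node admittance system at A, C, D solves to V_A = Z_AB = 65.62 + j14.89 Ω = 67.29∠12.8° Ω.

Z = 65.62 + j14.89 Ω = 67.29∠12.8° Ω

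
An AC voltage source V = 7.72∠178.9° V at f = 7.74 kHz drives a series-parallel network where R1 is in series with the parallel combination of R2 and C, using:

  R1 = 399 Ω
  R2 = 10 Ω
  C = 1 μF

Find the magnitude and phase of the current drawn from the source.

Step 1 — Angular frequency: ω = 2π·f = 2π·7740 = 4.863e+04 rad/s.
Step 2 — Component impedances:
  R1: Z = R = 399 Ω
  R2: Z = R = 10 Ω
  C: Z = 1/(jωC) = -j/(ω·C) = 0 - j20.56 Ω
Step 3 — Parallel branch: R2 || C = 1/(1/R2 + 1/C) = 8.087 - j3.933 Ω.
Step 4 — Series with R1: Z_total = R1 + (R2 || C) = 407.1 - j3.933 Ω = 407.1∠-0.6° Ω.
Step 5 — Source phasor: V = 7.72∠178.9° V = -7.719 + j0.1482 V.
Step 6 — Ohm's law: I = V / Z_total = (-7.719 + j0.1482) / (407.1 - j3.933) = -0.01896 + j0.0001809 A.
Step 7 — Convert to polar: |I| = 0.01896 A, ∠I = 179.5°.

I = 0.01896∠179.5° A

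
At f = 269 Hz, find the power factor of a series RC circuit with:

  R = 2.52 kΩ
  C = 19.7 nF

Step 1 — Angular frequency: ω = 2π·f = 2π·269 = 1690 rad/s.
Step 2 — Component impedances:
  R: Z = R = 2520 Ω
  C: Z = 1/(jωC) = -j/(ω·C) = 0 - j3.003e+04 Ω
Step 3 — Series combination: Z_total = R + C = 2520 - j3.003e+04 Ω = 3.014e+04∠-85.2° Ω.
Step 4 — Power factor: PF = cos(φ) = Re(Z)/|Z| = 2520/3.014e+04 = 0.08361.
Step 5 — Type: Im(Z) = -3.003e+04 ⇒ leading (phase φ = -85.2°).

PF = 0.08361 (leading, φ = -85.2°)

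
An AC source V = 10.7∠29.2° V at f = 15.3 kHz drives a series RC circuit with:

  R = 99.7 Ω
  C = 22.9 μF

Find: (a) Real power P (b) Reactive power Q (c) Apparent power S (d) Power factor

Step 1 — Angular frequency: ω = 2π·f = 2π·1.53e+04 = 9.613e+04 rad/s.
Step 2 — Component impedances:
  R: Z = R = 99.7 Ω
  C: Z = 1/(jωC) = -j/(ω·C) = 0 - j0.4542 Ω
Step 3 — Series combination: Z_total = R + C = 99.7 - j0.4542 Ω = 99.7∠-0.3° Ω.
Step 4 — Source phasor: V = 10.7∠29.2° V = 9.34 + j5.22 V.
Step 5 — Current: I = V / Z = 0.09344 + j0.05278 A = 0.1073∠29.5° A.
Step 6 — Complex power: S = V·I* = 1.148 - j0.005232 VA.
Step 7 — Real power: P = Re(S) = 1.148 W.
Step 8 — Reactive power: Q = Im(S) = -0.005232 VAR.
Step 9 — Apparent power: |S| = 1.148 VA.
Step 10 — Power factor: PF = P/|S| = 1 (leading).

(a) P = 1.148 W  (b) Q = -0.005232 VAR  (c) S = 1.148 VA  (d) PF = 1 (leading)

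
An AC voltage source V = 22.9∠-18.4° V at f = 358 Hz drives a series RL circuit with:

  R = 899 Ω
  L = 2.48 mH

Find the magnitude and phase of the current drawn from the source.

Step 1 — Angular frequency: ω = 2π·f = 2π·358 = 2249 rad/s.
Step 2 — Component impedances:
  R: Z = R = 899 Ω
  L: Z = jωL = j·2249·0.00248 = 0 + j5.578 Ω
Step 3 — Series combination: Z_total = R + L = 899 + j5.578 Ω = 899∠0.4° Ω.
Step 4 — Source phasor: V = 22.9∠-18.4° V = 21.73 - j7.228 V.
Step 5 — Ohm's law: I = V / Z_total = (21.73 - j7.228) / (899 + j5.578) = 0.02412 - j0.00819 A.
Step 6 — Convert to polar: |I| = 0.02547 A, ∠I = -18.8°.

I = 0.02547∠-18.8° A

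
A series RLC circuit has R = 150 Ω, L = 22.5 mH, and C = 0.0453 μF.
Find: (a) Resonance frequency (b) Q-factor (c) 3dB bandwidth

Step 1 — Resonance: ω₀ = 1/√(LC) = 1/√(0.0225·4.53e-08) = 3.132e+04 rad/s.
Step 2 — f₀ = ω₀/(2π) = 4985 Hz.
Step 3 — Series Q: Q = ω₀L/R = 3.132e+04·0.0225/150 = 4.698.
Step 4 — Bandwidth: Δω = ω₀/Q = 6667 rad/s; BW = Δω/(2π) = 1061 Hz.

(a) f₀ = 4985 Hz  (b) Q = 4.698  (c) BW = 1061 Hz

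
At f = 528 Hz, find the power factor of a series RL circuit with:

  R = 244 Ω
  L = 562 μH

Step 1 — Angular frequency: ω = 2π·f = 2π·528 = 3318 rad/s.
Step 2 — Component impedances:
  R: Z = R = 244 Ω
  L: Z = jωL = j·3318·0.000562 = 0 + j1.864 Ω
Step 3 — Series combination: Z_total = R + L = 244 + j1.864 Ω = 244∠0.4° Ω.
Step 4 — Power factor: PF = cos(φ) = Re(Z)/|Z| = 244/244 = 1.
Step 5 — Type: Im(Z) = 1.864 ⇒ lagging (phase φ = 0.4°).

PF = 1 (lagging, φ = 0.4°)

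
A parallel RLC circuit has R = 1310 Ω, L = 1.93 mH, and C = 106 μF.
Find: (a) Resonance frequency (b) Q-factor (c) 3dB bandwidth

Step 1 — Resonance: ω₀ = 1/√(LC) = 1/√(0.00193·0.000106) = 2211 rad/s.
Step 2 — f₀ = ω₀/(2π) = 351.9 Hz.
Step 3 — Parallel Q: Q = R/(ω₀L) = 1310/(2211·0.00193) = 307.
Step 4 — Bandwidth: Δω = ω₀/Q = 7.201 rad/s; BW = Δω/(2π) = 1.146 Hz.

(a) f₀ = 351.9 Hz  (b) Q = 307  (c) BW = 1.146 Hz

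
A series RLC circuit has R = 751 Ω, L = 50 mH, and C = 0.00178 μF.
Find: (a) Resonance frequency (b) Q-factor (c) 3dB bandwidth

Step 1 — Resonance: ω₀ = 1/√(LC) = 1/√(0.05·1.78e-09) = 1.06e+05 rad/s.
Step 2 — f₀ = ω₀/(2π) = 1.687e+04 Hz.
Step 3 — Series Q: Q = ω₀L/R = 1.06e+05·0.05/751 = 7.057.
Step 4 — Bandwidth: Δω = ω₀/Q = 1.502e+04 rad/s; BW = Δω/(2π) = 2391 Hz.

(a) f₀ = 1.687e+04 Hz  (b) Q = 7.057  (c) BW = 2391 Hz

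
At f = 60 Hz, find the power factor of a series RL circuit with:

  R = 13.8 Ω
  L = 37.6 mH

Step 1 — Angular frequency: ω = 2π·f = 2π·60 = 377 rad/s.
Step 2 — Component impedances:
  R: Z = R = 13.8 Ω
  L: Z = jωL = j·377·0.0376 = 0 + j14.17 Ω
Step 3 — Series combination: Z_total = R + L = 13.8 + j14.17 Ω = 19.78∠45.8° Ω.
Step 4 — Power factor: PF = cos(φ) = Re(Z)/|Z| = 13.8/19.783 = 0.6976.
Step 5 — Type: Im(Z) = 14.17 ⇒ lagging (phase φ = 45.8°).

PF = 0.6976 (lagging, φ = 45.8°)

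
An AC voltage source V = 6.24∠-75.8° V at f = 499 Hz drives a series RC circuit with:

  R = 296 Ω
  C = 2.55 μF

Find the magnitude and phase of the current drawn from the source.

Step 1 — Angular frequency: ω = 2π·f = 2π·499 = 3135 rad/s.
Step 2 — Component impedances:
  R: Z = R = 296 Ω
  C: Z = 1/(jωC) = -j/(ω·C) = 0 - j125.1 Ω
Step 3 — Series combination: Z_total = R + C = 296 - j125.1 Ω = 321.3∠-22.9° Ω.
Step 4 — Source phasor: V = 6.24∠-75.8° V = 1.531 - j6.049 V.
Step 5 — Ohm's law: I = V / Z_total = (1.531 - j6.049) / (296 - j125.1) = 0.01172 - j0.01549 A.
Step 6 — Convert to polar: |I| = 0.01942 A, ∠I = -52.9°.

I = 0.01942∠-52.9° A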